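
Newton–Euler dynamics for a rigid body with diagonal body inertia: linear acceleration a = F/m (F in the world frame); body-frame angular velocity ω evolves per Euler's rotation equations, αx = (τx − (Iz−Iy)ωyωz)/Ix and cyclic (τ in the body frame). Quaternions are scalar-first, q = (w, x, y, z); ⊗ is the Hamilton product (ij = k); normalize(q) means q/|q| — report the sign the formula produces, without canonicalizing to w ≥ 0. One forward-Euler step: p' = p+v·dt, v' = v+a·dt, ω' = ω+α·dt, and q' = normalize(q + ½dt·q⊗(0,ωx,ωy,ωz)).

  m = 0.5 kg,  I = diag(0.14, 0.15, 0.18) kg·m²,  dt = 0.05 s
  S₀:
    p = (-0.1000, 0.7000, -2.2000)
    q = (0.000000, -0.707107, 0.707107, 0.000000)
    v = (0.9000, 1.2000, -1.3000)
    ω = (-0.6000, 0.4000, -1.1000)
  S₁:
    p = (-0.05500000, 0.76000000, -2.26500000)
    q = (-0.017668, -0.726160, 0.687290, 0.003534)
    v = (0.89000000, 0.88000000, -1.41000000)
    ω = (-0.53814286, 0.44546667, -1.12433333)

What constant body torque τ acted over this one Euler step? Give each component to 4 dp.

τ = (0.1600, 0.1100, -0.0900)

rate change Δω = (0.06185714, 0.04546667, -0.02433333)
applied torque τ = (0.1600, 0.1100, -0.0900)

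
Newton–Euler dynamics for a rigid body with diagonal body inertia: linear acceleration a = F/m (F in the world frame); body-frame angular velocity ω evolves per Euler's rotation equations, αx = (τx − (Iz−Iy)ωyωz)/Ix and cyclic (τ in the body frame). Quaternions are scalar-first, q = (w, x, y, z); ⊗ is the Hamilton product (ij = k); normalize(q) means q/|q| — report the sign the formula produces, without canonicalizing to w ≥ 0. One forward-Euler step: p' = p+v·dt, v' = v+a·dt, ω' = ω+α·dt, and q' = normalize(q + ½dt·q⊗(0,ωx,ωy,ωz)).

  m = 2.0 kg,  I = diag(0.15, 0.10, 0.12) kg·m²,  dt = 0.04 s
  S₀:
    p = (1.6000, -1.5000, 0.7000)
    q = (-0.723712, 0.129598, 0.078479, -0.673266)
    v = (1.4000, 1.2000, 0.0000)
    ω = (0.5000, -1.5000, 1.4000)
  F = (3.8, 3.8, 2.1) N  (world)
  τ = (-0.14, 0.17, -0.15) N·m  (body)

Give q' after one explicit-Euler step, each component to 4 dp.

Hamilton product q⊗(0,ω) = (0.9954919, -1.2618844, 0.5674978, -1.2468333)
q + ½dt·q⊗(0,ω), renormalized = (-0.7032, 0.1043, 0.0897, -0.6976)

q' = (-0.7032, 0.1043, 0.0897, -0.6976)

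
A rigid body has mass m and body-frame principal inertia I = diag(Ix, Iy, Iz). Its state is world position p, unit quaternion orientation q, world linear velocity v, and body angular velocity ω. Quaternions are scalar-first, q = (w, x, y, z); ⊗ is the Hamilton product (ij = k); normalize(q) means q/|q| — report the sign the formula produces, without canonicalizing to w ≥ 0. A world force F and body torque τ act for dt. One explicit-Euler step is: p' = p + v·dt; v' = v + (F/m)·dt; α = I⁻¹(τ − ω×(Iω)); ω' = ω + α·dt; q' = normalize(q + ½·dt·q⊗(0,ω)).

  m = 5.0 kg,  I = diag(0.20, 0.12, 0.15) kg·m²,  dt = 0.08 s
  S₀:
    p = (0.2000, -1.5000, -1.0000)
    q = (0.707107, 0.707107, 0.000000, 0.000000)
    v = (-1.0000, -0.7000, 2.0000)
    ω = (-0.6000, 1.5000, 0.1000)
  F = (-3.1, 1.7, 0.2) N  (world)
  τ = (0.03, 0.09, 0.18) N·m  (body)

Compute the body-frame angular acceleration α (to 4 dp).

ω×(Iω) gyroscopic = (0.0045, -0.0030, 0.0720)
angular accel α = (0.1275, 0.7750, 0.7200)

α = (0.1275, 0.7750, 0.7200)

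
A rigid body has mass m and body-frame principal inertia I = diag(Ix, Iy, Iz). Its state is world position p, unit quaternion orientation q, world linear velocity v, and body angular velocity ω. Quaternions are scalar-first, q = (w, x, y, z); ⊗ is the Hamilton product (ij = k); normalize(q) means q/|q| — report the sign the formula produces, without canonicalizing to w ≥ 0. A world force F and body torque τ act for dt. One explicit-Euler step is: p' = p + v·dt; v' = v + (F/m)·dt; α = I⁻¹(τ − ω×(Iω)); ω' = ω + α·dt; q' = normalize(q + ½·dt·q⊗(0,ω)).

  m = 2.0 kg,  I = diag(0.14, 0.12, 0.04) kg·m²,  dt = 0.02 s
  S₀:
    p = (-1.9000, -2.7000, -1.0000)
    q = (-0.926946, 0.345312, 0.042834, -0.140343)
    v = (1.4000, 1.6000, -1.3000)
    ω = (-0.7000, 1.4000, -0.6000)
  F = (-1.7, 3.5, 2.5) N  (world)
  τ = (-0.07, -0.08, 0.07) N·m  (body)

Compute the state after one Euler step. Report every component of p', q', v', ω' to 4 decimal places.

precession coupling ω×(Iω) = (0.0672, 0.0420, 0.0196)
(τ − ω×Iω)/I = (-0.9800, -1.0167, 1.2600)
ω' = ω + α·dt = (-0.7196, 1.3797, -0.5748)
Hamilton product q⊗(0,ω) = (0.0975450, 0.8196420, -0.9922971, 1.0695882)
q' = normalize(q + ½dt·q⊗(0,ω)) = (-0.9258, 0.3535, 0.0329, -0.1296)
new position p' = (-1.8720, -2.6680, -1.0260)
v + (F/m)dt = (1.3830, 1.6350, -1.2750)

p' = (-1.8720, -2.6680, -1.0260)
q' = (-0.9258, 0.3535, 0.0329, -0.1296)
v' = (1.3830, 1.6350, -1.2750)
ω' = (-0.7196, 1.3797, -0.5748)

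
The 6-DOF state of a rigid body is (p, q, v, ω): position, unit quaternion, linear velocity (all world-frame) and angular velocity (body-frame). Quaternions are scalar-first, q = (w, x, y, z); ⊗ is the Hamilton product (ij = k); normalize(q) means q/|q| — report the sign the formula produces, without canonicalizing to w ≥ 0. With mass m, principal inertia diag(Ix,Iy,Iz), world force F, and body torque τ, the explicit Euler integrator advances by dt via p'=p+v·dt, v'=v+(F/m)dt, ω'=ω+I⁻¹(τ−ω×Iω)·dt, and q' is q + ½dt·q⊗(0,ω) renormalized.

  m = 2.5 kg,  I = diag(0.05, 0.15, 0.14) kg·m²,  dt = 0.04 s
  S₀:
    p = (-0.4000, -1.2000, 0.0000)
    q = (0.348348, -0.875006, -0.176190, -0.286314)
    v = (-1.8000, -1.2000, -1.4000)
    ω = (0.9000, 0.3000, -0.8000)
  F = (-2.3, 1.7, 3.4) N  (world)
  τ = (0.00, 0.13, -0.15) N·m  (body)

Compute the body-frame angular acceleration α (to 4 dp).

gyro term ω×Iω = (0.0024, 0.0648, 0.0270)
(τ − ω×Iω)/I = (-0.0480, 0.4347, -1.2643)

α = (-0.0480, 0.4347, -1.2643)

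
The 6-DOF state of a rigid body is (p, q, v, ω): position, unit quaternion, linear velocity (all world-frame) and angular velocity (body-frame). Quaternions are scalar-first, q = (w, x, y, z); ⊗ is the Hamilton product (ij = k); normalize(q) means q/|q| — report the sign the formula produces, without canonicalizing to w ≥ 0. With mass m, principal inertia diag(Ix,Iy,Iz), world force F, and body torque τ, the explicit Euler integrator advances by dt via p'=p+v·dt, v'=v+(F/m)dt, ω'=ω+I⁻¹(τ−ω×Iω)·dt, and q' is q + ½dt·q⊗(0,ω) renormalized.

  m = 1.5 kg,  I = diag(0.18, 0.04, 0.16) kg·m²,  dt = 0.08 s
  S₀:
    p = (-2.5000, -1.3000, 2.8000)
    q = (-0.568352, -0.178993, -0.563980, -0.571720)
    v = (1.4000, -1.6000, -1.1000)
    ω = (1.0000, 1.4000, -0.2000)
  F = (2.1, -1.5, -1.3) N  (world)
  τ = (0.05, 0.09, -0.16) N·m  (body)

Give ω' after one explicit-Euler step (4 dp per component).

precession coupling ω×(Iω) = (-0.0336, -0.0040, -0.1960)
angular accel α = (0.4644, 2.3500, 0.2250)
ω' = ω + α·dt = (1.0372, 1.5880, -0.1820)

ω' = (1.0372, 1.5880, -0.1820)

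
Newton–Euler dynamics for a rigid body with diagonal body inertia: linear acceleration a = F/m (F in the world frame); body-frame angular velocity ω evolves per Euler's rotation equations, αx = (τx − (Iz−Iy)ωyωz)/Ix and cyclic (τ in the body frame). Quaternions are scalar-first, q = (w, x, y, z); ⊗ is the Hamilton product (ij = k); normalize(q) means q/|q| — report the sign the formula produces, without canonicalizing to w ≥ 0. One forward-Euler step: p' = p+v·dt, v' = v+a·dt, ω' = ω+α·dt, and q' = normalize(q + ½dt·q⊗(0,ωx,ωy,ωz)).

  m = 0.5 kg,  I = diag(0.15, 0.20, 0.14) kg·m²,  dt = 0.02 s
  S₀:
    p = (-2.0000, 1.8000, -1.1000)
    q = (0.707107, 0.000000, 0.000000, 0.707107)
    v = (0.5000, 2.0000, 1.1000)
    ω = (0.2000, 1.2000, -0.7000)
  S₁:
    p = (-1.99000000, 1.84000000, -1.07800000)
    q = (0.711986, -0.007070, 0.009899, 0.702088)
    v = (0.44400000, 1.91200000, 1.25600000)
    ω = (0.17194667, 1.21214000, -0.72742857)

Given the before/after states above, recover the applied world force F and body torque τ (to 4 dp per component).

velocity change Δv = (-0.05600000, -0.08800000, 0.15600000)
F = m·Δv/dt = (-1.4000, -2.2000, 3.9000)
ω₁ − ω₀ = (-0.02805333, 0.01214000, -0.02742857)
gyro term ω₀×Iω₀ = (0.0504, -0.0014, 0.0120)
applied torque τ = (-0.1600, 0.1200, -0.1800)

F = (-1.4000, -2.2000, 3.9000)
τ = (-0.1600, 0.1200, -0.1800)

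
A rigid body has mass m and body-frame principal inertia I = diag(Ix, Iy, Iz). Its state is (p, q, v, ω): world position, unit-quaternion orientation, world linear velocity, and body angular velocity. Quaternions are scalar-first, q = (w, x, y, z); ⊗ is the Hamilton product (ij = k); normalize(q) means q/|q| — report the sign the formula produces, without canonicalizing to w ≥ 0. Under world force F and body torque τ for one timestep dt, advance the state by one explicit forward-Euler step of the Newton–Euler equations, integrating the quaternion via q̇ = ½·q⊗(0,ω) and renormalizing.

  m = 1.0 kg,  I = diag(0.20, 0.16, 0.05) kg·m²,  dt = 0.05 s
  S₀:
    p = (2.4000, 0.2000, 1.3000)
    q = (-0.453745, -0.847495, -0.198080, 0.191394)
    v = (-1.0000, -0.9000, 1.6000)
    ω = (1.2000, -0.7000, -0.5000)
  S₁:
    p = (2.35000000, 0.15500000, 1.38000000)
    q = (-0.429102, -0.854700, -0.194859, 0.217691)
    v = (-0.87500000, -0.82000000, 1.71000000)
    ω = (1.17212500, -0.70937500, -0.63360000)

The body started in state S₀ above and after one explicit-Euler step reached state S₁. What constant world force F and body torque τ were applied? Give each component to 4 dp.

F = (2.5000, 1.6000, 2.2000)
τ = (-0.1500, -0.1200, -0.1000)

v₁ − v₀ = (0.12500000, 0.08000000, 0.11000000)
F = m·Δv/dt = (2.5000, 1.6000, 2.2000)
Δω = ω₁−ω₀ = (-0.02787500, -0.00937500, -0.13360000)
ω₀×(Iω₀) = (-0.0385, -0.0900, 0.0336)
τ = I·(Δω/dt) + ω₀×(Iω₀) = (-0.1500, -0.1200, -0.1000)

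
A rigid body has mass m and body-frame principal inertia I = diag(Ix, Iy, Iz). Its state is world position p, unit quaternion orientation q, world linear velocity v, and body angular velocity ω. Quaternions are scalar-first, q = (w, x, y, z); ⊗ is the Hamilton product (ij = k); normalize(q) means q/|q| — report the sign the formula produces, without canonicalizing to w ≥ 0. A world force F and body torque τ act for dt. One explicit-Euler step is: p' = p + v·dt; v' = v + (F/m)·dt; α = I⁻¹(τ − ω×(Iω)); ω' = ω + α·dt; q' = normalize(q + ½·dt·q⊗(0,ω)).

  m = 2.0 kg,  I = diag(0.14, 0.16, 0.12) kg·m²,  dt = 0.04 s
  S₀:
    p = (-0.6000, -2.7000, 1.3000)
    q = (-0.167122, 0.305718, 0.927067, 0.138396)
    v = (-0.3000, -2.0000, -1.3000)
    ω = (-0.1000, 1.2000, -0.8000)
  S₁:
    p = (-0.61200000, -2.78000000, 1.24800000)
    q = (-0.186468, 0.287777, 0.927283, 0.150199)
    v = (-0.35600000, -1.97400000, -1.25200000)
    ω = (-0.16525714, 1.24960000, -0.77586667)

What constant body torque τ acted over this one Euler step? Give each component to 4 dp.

rate change Δω = (-0.06525714, 0.04960000, 0.02413333)
ω₀×(Iω₀) = (0.0384, 0.0016, -0.0024)
I·α + gyro = (-0.1900, 0.2000, 0.0700)

τ = (-0.1900, 0.2000, 0.0700)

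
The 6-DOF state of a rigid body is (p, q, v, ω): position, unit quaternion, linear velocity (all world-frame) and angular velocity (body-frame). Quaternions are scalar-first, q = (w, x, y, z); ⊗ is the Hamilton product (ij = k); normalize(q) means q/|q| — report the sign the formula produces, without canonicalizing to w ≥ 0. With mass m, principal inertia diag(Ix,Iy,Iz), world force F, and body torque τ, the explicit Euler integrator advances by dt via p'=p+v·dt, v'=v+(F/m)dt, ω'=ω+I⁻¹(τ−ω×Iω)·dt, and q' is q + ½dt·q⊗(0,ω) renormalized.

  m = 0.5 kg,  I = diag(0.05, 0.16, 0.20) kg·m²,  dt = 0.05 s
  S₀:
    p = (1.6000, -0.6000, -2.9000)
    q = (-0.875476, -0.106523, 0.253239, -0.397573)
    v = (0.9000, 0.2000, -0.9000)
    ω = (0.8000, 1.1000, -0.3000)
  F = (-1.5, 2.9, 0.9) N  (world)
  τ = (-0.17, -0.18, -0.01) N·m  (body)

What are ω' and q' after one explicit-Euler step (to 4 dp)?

ω' = (0.6432, 1.0325, -0.3267)
q' = (-0.8828, -0.1149, 0.2203, -0.3988)

precession coupling ω×(Iω) = (-0.0132, 0.0360, 0.0968)
(τ − ω×Iω)/I = (-3.1360, -1.3500, -0.5340)
ω + α·dt = (0.6432, 1.0325, -0.3267)
q⊗(0,ω) = (-0.3126164, -0.3390222, -1.3130389, -0.0571237)
q' = normalize(q + ½dt·q⊗(0,ω)) = (-0.8828, -0.1149, 0.2203, -0.3988)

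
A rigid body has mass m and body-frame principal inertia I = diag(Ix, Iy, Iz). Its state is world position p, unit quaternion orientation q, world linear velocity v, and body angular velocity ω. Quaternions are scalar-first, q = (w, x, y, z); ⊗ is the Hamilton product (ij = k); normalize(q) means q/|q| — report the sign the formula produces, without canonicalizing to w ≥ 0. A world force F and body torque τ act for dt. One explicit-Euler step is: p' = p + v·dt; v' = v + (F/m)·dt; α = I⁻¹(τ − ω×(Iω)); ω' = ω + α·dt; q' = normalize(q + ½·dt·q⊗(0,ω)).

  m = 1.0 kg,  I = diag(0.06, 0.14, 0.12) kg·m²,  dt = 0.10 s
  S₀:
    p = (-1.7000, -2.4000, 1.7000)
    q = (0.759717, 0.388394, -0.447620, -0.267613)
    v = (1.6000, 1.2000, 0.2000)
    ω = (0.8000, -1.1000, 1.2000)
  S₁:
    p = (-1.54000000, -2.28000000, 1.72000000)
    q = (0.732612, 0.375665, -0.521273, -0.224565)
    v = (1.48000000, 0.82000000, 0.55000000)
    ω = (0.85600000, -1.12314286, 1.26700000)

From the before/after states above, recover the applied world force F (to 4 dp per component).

velocity change Δv = (-0.12000000, -0.38000000, 0.35000000)
m·(v₁−v₀)/dt = (-1.2000, -3.8000, 3.5000)

F = (-1.2000, -3.8000, 3.5000)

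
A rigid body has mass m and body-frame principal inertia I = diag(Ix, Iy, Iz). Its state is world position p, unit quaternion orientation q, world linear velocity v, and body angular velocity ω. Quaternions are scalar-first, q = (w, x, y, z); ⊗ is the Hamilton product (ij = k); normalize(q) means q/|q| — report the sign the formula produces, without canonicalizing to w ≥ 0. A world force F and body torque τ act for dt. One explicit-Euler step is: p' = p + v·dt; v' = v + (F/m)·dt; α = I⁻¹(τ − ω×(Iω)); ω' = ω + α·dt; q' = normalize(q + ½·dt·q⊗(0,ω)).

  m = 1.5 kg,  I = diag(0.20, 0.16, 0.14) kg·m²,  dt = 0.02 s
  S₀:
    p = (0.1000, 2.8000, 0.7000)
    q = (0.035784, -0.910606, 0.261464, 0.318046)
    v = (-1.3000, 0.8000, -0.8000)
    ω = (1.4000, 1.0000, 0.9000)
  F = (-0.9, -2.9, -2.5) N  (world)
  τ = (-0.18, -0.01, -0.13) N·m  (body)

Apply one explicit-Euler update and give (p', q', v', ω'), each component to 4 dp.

p' = (0.0740, 2.8160, 0.6840)
q' = (0.0430, -0.9108, 0.2744, 0.3055)
v' = (-1.3120, 0.7613, -0.8333)
ω' = (1.3838, 0.9893, 0.8894)

(τ − ω×Iω)/I = (-0.8100, -0.5350, -0.5286)
new body rate ω' = (1.3838, 0.9893, 0.8894)
Hamilton product q⊗(0,ω) = (0.7271430, -0.0326308, 1.3005938, -1.2444500)
q + ½dt·q⊗(0,ω), renormalized = (0.0430, -0.9108, 0.2744, 0.3055)
new position p' = (0.0740, 2.8160, 0.6840)
new velocity v' = (-1.3120, 0.7613, -0.8333)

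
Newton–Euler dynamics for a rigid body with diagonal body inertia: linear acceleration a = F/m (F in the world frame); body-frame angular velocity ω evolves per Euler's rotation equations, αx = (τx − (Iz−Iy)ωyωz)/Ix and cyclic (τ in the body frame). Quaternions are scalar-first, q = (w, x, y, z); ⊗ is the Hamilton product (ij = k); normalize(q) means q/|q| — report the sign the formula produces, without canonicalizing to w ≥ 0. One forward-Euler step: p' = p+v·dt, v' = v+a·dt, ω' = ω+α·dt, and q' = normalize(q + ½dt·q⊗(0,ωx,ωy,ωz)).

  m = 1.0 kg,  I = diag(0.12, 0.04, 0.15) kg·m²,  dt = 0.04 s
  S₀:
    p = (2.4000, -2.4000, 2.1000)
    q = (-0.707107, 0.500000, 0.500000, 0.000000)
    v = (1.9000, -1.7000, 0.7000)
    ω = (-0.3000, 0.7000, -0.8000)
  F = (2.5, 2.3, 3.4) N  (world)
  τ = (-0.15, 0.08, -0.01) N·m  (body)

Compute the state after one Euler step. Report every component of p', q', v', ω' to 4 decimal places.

p' = (2.4760, -2.4680, 2.1280)
q' = (-0.7109, 0.4961, 0.4980, 0.0213)
v' = (2.0000, -1.6080, 0.8360)
ω' = (-0.3295, 0.7872, -0.8071)

p + v·dt = (2.4760, -2.4680, 2.1280)
v' = v + a·dt = (2.0000, -1.6080, 0.8360)
precession coupling ω×(Iω) = (-0.0616, -0.0072, 0.0168)
angular accel α = (-0.7367, 2.1800, -0.1787)
ω + α·dt = (-0.3295, 0.7872, -0.8071)
q⊗(0,ω) = (-0.2000000, -0.1878679, -0.0949749, 1.0656856)
updated quaternion q' = (-0.7109, 0.4961, 0.4980, 0.0213)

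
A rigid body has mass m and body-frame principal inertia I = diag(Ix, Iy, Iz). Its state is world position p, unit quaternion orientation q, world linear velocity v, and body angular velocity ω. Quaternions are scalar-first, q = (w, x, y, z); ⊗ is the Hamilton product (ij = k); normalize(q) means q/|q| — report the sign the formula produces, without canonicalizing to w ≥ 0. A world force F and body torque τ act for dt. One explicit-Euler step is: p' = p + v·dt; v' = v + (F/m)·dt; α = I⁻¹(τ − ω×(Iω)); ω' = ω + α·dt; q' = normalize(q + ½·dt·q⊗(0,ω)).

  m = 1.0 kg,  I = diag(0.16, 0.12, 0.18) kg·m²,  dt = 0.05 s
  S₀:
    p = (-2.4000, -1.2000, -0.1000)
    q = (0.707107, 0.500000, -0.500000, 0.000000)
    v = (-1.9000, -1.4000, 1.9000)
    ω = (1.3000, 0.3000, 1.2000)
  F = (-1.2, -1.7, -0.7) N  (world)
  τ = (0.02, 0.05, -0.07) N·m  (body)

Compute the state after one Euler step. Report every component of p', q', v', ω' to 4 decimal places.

a = F/m = (-1.2000, -1.7000, -0.7000)
p' = p + v·dt = (-2.4950, -1.2700, -0.0050)
v + (F/m)dt = (-1.9600, -1.4850, 1.8650)
angular accel α = (-0.0100, 0.6767, -0.3022)
new body rate ω' = (1.2995, 0.3338, 1.1849)
2q̇ = q⊗(0,ω) = (-0.5000000, 0.3192391, -0.3878679, 1.6485284)
updated quaternion q' = (0.6939, 0.5075, -0.5092, 0.0412)

p' = (-2.4950, -1.2700, -0.0050)
q' = (0.6939, 0.5075, -0.5092, 0.0412)
v' = (-1.9600, -1.4850, 1.8650)
ω' = (1.2995, 0.3338, 1.1849)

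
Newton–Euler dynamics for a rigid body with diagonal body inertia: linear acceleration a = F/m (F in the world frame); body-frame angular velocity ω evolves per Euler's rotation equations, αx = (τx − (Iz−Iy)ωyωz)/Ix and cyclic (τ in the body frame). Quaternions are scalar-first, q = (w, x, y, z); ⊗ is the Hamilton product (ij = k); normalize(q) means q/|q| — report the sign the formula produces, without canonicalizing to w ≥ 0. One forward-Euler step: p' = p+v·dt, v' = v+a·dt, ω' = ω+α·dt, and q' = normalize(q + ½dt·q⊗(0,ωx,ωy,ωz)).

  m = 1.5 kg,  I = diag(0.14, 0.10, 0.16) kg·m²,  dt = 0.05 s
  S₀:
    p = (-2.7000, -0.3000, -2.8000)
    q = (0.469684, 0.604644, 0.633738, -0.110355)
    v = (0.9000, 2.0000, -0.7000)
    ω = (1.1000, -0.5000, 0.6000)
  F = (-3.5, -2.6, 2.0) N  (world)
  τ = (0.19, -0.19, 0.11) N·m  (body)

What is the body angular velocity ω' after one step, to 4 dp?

ω' = (1.1743, -0.5884, 0.6275)

precession coupling ω×(Iω) = (-0.0180, -0.0132, 0.0220)
α = I⁻¹(τ − ω×Iω) = (1.4857, -1.7680, 0.5500)
ω' = ω + α·dt = (1.1743, -0.5884, 0.6275)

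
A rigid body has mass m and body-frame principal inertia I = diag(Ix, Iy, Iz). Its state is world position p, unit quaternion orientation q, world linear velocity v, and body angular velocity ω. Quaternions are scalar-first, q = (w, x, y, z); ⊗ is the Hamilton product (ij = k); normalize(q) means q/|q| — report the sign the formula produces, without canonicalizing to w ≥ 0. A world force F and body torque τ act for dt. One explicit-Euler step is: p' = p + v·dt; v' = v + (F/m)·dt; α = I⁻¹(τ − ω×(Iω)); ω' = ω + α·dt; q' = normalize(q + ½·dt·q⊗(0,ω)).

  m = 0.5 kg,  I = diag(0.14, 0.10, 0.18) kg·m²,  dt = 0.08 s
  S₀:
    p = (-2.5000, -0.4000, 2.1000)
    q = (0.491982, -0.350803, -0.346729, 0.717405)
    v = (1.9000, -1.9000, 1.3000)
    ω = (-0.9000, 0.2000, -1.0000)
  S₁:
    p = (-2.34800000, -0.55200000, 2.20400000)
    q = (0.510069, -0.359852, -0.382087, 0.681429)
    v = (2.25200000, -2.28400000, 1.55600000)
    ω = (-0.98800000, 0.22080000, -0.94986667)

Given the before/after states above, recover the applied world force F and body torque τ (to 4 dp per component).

F = (2.2000, -2.4000, 1.6000)
τ = (-0.1700, -0.0100, 0.1200)

velocity change Δv = (0.35200000, -0.38400000, 0.25600000)
m·(v₁−v₀)/dt = (2.2000, -2.4000, 1.6000)
Δω = ω₁−ω₀ = (-0.08800000, 0.02080000, 0.05013333)
precession coupling = (-0.0160, -0.0360, 0.0072)
τ = I·(Δω/dt) + ω₀×(Iω₀) = (-0.1700, -0.0100, 0.1200)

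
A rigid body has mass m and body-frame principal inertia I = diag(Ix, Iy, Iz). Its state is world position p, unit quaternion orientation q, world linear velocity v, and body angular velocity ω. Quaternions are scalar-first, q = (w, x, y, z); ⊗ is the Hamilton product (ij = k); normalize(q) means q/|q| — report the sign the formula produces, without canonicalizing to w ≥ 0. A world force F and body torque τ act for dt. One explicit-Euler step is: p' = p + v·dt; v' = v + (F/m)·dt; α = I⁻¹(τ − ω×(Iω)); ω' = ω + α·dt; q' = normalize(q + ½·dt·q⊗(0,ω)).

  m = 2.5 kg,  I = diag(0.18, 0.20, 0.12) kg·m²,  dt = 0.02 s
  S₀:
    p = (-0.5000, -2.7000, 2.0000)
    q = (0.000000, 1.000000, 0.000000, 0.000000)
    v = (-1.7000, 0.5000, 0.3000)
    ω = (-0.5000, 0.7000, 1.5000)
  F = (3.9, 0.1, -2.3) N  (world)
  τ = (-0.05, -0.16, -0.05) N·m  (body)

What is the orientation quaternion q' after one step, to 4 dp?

Hamilton product q⊗(0,ω) = (0.5000000, 0.0000000, -1.5000000, 0.7000000)
q + ½dt·q⊗(0,ω), renormalized = (0.0050, 0.9999, -0.0150, 0.0070)

q' = (0.0050, 0.9999, -0.0150, 0.0070)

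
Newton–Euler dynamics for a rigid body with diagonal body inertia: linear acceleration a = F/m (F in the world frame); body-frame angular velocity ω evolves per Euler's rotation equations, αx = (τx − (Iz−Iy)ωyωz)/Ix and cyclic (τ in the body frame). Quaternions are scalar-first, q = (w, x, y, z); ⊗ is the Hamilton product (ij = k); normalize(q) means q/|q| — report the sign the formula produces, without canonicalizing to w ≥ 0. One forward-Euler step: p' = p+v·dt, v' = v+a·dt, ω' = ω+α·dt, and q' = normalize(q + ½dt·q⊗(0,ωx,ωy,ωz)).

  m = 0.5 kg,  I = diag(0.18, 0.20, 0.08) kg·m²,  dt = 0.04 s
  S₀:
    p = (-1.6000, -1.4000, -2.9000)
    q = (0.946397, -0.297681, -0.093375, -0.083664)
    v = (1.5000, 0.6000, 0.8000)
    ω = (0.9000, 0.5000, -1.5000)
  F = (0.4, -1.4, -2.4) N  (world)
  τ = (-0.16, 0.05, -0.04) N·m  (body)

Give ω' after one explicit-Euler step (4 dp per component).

ω' = (0.8444, 0.5370, -1.5245)

precession coupling ω×(Iω) = (0.0900, -0.1350, 0.0090)
α = I⁻¹(τ − ω×Iω) = (-1.3889, 0.9250, -0.6125)
new body rate ω' = (0.8444, 0.5370, -1.5245)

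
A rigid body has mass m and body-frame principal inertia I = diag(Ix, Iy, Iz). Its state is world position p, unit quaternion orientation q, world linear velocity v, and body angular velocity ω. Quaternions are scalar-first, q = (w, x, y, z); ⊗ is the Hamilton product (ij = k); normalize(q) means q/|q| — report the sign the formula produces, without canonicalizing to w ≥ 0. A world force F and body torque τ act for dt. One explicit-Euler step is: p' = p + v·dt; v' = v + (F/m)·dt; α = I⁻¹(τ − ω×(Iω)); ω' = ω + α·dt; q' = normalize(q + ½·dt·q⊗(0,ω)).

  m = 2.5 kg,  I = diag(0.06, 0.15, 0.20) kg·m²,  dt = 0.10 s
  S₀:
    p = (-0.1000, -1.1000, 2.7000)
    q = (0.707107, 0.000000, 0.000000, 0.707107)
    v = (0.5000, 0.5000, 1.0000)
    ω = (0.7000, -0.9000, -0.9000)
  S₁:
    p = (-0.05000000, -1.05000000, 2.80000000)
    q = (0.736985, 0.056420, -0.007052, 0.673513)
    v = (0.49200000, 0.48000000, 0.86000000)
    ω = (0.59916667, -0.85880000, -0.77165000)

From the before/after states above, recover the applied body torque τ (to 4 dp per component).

τ = (-0.0200, 0.1500, 0.2000)

rate change Δω = (-0.10083333, 0.04120000, 0.12835000)
I·α + gyro = (-0.0200, 0.1500, 0.2000)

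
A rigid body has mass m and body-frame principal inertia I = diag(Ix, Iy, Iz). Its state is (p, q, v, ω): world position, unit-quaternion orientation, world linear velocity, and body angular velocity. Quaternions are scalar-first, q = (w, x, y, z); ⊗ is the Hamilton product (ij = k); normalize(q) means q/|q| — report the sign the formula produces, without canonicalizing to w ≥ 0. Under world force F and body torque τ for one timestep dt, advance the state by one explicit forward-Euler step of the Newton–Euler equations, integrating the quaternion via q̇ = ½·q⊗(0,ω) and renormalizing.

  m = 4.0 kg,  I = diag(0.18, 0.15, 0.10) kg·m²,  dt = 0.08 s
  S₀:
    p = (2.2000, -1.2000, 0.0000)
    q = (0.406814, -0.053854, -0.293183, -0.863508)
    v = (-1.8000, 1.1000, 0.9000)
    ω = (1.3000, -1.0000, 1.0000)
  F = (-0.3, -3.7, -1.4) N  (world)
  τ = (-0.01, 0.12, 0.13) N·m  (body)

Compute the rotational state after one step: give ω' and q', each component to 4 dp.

angular accel α = (-0.3333, 0.1067, 0.9100)
ω' = ω + α·dt = (1.2733, -0.9915, 1.0728)
2q̇ = q⊗(0,ω) = (0.6403352, -0.6278328, -1.4755204, 0.8418059)
q' = normalize(q + ½dt·q⊗(0,ω)) = (0.4312, -0.0787, -0.3512, -0.8274)

ω' = (1.2733, -0.9915, 1.0728)
q' = (0.4312, -0.0787, -0.3512, -0.8274)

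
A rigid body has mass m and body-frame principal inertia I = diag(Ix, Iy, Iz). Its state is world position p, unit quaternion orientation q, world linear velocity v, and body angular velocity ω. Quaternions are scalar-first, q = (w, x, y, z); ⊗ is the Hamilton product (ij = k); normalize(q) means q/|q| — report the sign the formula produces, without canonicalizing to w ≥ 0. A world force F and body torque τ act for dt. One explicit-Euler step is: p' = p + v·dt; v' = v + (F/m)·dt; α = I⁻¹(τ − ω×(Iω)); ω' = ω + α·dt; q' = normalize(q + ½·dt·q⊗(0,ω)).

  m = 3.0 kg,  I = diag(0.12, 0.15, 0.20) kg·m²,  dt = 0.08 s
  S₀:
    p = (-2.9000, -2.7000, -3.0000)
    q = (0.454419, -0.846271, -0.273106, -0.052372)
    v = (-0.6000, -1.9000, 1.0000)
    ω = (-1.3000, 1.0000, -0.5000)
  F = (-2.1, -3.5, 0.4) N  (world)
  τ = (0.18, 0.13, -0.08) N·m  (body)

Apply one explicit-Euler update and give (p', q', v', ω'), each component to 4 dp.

p' = (-2.9480, -2.8520, -2.9200)
q' = (0.4193, -0.8603, -0.2685, -0.1093)
v' = (-0.6560, -1.9933, 1.0107)
ω' = (-1.1633, 1.0971, -0.5164)

new position p' = (-2.9480, -2.8520, -2.9200)
v' = v + a·dt = (-0.6560, -1.9933, 1.0107)
angular accel α = (1.7083, 1.2133, -0.2050)
new body rate ω' = (-1.1633, 1.0971, -0.5164)
Hamilton product q⊗(0,ω) = (-0.8532323, -0.4018197, 0.0993671, -1.4285183)
updated quaternion q' = (0.4193, -0.8603, -0.2685, -0.1093)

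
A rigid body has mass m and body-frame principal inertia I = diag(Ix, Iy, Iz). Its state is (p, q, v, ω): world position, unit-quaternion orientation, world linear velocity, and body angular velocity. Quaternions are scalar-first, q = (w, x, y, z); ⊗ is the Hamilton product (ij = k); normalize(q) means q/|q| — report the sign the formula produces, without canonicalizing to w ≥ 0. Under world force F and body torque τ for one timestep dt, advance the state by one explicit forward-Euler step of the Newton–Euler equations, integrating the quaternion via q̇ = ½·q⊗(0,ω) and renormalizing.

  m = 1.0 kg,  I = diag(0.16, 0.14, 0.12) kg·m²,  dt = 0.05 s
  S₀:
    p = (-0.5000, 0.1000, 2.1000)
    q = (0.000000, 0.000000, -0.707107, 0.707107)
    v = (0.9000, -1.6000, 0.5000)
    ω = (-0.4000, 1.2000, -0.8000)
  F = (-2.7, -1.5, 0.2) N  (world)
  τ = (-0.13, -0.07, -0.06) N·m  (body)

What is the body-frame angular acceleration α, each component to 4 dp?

ω×(Iω) gyroscopic = (0.0192, 0.0128, 0.0096)
(τ − ω×Iω)/I = (-0.9325, -0.5914, -0.5800)

α = (-0.9325, -0.5914, -0.5800)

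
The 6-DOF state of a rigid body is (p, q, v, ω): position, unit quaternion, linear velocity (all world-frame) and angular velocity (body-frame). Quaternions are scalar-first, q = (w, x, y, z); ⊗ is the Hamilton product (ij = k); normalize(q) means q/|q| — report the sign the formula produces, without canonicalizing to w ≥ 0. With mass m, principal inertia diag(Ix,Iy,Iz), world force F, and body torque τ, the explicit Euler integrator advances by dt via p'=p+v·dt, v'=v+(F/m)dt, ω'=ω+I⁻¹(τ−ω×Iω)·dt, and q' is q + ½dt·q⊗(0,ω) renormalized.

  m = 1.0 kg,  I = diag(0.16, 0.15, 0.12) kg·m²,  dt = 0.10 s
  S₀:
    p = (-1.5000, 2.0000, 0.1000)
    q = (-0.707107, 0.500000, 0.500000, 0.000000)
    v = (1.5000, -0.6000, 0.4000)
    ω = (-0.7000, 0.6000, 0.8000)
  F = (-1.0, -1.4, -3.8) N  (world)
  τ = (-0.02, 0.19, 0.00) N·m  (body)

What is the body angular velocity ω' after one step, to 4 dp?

precession coupling ω×(Iω) = (-0.0144, -0.0224, 0.0042)
α = I⁻¹(τ − ω×Iω) = (-0.0350, 1.4160, -0.0350)
new body rate ω' = (-0.7035, 0.7416, 0.7965)

ω' = (-0.7035, 0.7416, 0.7965)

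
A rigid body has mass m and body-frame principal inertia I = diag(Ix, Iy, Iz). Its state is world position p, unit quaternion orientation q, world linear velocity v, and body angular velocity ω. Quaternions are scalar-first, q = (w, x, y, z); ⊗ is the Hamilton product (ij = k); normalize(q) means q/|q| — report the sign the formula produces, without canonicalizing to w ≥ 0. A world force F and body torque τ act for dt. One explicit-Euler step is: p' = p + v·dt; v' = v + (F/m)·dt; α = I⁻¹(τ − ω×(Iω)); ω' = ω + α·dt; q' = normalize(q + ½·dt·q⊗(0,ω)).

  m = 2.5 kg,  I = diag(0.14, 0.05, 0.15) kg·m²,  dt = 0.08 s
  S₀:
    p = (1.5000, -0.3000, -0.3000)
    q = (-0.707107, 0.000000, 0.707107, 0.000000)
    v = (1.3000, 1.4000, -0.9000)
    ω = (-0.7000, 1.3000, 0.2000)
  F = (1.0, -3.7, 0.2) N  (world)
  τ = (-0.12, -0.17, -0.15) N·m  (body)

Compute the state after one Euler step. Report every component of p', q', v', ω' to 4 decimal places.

p' = (1.6040, -0.1880, -0.3720)
q' = (-0.7426, 0.0254, 0.6691, 0.0141)
v' = (1.3320, 1.2816, -0.8936)
ω' = (-0.7834, 1.0258, 0.0763)

p' = p + v·dt = (1.6040, -0.1880, -0.3720)
v + (F/m)dt = (1.3320, 1.2816, -0.8936)
(τ − ω×Iω)/I = (-1.0429, -3.4280, -1.5460)
ω' = ω + α·dt = (-0.7834, 1.0258, 0.0763)
q⊗(0,ω) = (-0.9192391, 0.6363963, -0.9192391, 0.3535535)
q + ½dt·q⊗(0,ω), renormalized = (-0.7426, 0.0254, 0.6691, 0.0141)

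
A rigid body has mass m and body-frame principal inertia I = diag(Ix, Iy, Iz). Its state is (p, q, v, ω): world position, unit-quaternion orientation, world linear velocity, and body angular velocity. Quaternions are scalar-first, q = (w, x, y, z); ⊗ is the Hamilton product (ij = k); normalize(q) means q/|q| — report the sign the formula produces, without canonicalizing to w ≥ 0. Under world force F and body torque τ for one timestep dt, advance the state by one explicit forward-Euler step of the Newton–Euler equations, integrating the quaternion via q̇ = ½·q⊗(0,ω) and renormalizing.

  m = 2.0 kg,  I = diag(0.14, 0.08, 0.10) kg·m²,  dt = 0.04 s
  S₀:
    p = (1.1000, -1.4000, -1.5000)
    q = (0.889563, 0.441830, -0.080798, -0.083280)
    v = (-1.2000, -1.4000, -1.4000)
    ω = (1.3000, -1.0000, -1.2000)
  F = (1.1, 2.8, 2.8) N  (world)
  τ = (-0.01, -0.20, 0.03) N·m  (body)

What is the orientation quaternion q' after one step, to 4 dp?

2q̇ = q⊗(0,ω) = (-0.7551130, 1.1701095, -0.4676310, -1.4042682)
q + ½dt·q⊗(0,ω), renormalized = (0.8737, 0.4648, -0.0901, -0.1113)

q' = (0.8737, 0.4648, -0.0901, -0.1113)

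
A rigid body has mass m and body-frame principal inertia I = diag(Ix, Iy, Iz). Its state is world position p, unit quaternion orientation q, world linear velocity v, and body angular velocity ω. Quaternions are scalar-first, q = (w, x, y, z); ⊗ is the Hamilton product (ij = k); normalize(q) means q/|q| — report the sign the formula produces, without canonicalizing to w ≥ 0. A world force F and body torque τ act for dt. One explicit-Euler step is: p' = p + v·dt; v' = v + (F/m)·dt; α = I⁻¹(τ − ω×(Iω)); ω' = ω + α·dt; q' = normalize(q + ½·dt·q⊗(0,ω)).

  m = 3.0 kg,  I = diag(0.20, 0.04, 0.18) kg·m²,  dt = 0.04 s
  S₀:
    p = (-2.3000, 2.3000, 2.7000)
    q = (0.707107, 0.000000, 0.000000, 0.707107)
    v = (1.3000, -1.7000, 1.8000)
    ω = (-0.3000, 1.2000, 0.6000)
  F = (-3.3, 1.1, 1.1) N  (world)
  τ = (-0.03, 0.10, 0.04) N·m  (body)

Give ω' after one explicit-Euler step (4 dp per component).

ω' = (-0.3262, 1.3036, 0.5961)

angular accel α = (-0.6540, 2.5900, -0.0978)
new body rate ω' = (-0.3262, 1.3036, 0.5961)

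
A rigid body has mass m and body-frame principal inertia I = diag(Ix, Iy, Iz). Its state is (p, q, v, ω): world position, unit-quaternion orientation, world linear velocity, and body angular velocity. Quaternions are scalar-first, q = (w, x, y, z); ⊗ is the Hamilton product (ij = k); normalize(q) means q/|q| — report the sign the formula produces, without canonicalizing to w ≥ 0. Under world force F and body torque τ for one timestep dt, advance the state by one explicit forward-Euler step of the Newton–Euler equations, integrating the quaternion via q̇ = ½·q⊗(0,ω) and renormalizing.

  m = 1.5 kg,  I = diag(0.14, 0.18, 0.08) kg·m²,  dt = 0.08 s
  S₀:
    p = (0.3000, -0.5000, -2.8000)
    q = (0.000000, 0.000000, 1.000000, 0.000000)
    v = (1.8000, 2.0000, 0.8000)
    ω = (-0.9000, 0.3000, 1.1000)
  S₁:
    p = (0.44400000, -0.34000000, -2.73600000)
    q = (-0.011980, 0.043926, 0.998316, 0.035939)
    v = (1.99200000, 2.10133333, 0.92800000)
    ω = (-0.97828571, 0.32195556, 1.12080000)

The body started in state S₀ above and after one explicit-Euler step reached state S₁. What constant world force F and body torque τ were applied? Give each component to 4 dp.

F = (3.6000, 1.9000, 2.4000)
τ = (-0.1700, -0.0100, 0.0100)

ω₁ − ω₀ = (-0.07828571, 0.02195556, 0.02080000)
precession coupling = (-0.0330, -0.0594, -0.0108)
I·α + gyro = (-0.1700, -0.0100, 0.0100)
v₁ − v₀ = (0.19200000, 0.10133333, 0.12800000)
F = m·Δv/dt = (3.6000, 1.9000, 2.4000)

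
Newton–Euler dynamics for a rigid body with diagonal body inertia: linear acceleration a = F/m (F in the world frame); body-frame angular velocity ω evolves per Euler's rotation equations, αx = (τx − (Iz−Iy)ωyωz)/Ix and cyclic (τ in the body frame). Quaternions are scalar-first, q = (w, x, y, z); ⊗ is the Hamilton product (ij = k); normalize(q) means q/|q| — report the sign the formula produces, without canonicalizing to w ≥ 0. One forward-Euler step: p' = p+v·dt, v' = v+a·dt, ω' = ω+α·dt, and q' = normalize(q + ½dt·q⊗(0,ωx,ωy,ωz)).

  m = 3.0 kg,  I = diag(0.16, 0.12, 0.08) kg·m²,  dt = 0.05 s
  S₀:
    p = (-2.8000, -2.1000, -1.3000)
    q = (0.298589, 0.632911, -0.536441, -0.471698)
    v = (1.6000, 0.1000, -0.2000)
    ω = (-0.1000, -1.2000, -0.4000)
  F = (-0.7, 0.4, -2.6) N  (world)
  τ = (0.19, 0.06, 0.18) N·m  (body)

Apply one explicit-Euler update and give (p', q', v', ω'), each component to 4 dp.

p' = (-2.7200, -2.0950, -1.3100)
q' = (0.2792, 0.6231, -0.5376, -0.4948)
v' = (1.5883, 0.1067, -0.2433)
ω' = (-0.0346, -1.1763, -0.2845)

new position p' = (-2.7200, -2.0950, -1.3100)
new velocity v' = (1.5883, 0.1067, -0.2433)
(τ − ω×Iω)/I = (1.3075, 0.4733, 2.3100)
new body rate ω' = (-0.0346, -1.1763, -0.2845)
2q̇ = q⊗(0,ω) = (-0.7691173, -0.3813201, -0.0579726, -0.9325729)
updated quaternion q' = (0.2792, 0.6231, -0.5376, -0.4948)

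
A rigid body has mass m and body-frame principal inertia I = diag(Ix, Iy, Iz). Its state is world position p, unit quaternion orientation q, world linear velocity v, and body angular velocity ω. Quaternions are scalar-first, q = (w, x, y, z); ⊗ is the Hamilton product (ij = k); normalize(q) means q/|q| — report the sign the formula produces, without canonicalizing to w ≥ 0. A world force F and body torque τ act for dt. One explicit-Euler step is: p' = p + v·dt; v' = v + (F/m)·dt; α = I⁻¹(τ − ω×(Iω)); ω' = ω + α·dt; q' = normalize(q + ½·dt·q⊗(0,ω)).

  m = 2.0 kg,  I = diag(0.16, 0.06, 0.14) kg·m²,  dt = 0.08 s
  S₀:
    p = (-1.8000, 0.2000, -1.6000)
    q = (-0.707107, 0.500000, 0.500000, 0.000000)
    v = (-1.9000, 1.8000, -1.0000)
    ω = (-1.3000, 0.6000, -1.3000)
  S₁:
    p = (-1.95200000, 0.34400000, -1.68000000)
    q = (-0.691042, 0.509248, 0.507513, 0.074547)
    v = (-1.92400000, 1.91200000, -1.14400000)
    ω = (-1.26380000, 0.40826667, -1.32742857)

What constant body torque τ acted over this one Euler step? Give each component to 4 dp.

τ = (0.0100, -0.1100, 0.0300)

ω₁ − ω₀ = (0.03620000, -0.19173333, -0.02742857)
τ = I·(Δω/dt) + ω₀×(Iω₀) = (0.0100, -0.1100, 0.0300)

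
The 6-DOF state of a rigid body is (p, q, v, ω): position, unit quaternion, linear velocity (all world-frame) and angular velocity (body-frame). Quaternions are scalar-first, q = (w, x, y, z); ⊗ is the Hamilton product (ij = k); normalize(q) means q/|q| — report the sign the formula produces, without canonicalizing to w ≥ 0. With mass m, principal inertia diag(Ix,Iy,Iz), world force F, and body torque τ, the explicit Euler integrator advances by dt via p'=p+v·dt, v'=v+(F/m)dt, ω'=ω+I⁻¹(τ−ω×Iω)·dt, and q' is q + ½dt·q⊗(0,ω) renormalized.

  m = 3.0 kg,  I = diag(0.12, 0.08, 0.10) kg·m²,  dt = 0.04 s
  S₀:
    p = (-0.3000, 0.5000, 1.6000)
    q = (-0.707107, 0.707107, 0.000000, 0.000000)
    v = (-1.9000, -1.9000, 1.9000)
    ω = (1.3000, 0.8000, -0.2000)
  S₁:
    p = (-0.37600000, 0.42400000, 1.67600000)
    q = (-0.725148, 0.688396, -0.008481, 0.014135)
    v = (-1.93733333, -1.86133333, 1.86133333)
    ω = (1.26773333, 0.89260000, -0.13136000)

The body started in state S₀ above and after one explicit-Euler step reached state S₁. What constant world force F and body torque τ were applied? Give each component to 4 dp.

v₁ − v₀ = (-0.03733333, 0.03866667, -0.03866667)
F = m·Δv/dt = (-2.8000, 2.9000, -2.9000)
rate change Δω = (-0.03226667, 0.09260000, 0.06864000)
τ = I·(Δω/dt) + ω₀×(Iω₀) = (-0.1000, 0.1800, 0.1300)

F = (-2.8000, 2.9000, -2.9000)
τ = (-0.1000, 0.1800, 0.1300)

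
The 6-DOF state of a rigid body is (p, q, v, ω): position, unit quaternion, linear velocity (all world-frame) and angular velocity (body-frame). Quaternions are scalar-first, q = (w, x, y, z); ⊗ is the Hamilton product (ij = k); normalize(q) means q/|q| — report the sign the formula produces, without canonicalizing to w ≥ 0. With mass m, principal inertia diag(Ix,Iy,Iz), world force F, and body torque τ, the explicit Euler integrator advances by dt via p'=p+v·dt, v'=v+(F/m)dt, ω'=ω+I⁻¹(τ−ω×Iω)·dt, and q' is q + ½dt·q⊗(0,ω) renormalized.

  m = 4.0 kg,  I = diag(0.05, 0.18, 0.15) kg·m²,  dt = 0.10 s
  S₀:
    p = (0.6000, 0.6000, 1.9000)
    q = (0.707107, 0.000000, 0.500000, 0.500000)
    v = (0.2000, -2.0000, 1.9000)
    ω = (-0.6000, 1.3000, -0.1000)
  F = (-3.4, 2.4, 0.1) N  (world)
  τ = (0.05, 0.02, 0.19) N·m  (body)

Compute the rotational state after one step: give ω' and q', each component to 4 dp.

ω×(Iω) gyroscopic = (0.0039, -0.0060, -0.1014)
α = I⁻¹(τ − ω×Iω) = (0.9220, 0.1444, 1.9427)
ω' = ω + α·dt = (-0.5078, 1.3144, 0.0943)
q⊗(0,ω) = (-0.6000000, -1.1242642, 0.6192391, 0.2292893)
updated quaternion q' = (0.6754, -0.0561, 0.5296, 0.5102)

ω' = (-0.5078, 1.3144, 0.0943)
q' = (0.6754, -0.0561, 0.5296, 0.5102)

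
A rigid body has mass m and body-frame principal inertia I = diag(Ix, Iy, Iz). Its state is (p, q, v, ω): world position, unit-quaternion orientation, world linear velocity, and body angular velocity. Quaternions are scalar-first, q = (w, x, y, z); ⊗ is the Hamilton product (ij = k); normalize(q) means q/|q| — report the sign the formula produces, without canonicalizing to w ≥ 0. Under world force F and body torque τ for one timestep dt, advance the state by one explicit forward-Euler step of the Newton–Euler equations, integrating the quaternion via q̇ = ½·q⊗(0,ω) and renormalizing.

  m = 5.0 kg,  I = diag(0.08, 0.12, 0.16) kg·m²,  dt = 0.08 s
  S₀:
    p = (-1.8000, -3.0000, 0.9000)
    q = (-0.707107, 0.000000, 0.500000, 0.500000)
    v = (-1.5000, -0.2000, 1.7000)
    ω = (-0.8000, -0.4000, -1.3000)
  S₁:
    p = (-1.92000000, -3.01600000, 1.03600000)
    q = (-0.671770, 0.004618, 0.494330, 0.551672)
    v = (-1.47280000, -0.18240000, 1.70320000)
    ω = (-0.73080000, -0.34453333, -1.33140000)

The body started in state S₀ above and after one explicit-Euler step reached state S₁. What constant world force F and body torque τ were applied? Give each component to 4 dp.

F = (1.7000, 1.1000, 0.2000)
τ = (0.0900, 0.0000, -0.0500)

rate change Δω = (0.06920000, 0.05546667, -0.03140000)
gyro term ω₀×Iω₀ = (0.0208, -0.0832, 0.0128)
I·α + gyro = (0.0900, 0.0000, -0.0500)
v₁ − v₀ = (0.02720000, 0.01760000, 0.00320000)
m·(v₁−v₀)/dt = (1.7000, 1.1000, 0.2000)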